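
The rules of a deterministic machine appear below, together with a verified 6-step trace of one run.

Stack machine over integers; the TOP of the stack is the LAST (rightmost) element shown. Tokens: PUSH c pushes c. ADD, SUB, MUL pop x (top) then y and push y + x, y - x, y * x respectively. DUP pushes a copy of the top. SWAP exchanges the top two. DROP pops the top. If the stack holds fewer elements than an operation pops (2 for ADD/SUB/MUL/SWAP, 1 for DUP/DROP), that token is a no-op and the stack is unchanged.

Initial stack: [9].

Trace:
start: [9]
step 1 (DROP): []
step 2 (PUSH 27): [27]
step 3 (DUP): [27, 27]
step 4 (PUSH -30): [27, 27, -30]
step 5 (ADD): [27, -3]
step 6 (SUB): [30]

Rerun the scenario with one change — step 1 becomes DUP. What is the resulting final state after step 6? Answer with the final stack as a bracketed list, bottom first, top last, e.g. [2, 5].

[9, 9, 30]

(re-executing from step 1 with the substitution; state before step 1: [9])
step 1 (DUP): [9, 9]
step 2 (PUSH 27): [9, 9, 27]
step 3 (DUP): [9, 9, 27, 27]
step 4 (PUSH -30): [9, 9, 27, 27, -30]
step 5 (ADD): [9, 9, 27, -3]
step 6 (SUB): [9, 9, 30]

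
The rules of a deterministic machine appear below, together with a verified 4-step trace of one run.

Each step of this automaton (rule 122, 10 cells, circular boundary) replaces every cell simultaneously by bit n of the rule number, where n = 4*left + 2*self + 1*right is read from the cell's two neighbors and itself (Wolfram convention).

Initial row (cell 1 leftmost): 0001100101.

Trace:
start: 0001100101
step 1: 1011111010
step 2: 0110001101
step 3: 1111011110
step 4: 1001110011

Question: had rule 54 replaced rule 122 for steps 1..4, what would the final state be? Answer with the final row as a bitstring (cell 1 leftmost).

(re-executing steps 1..4 under rule 54; state before step 1: 0001100101)
step 1: 1010011111
step 2: 0111100000
step 3: 1000010000
step 4: 1100111001

1100111001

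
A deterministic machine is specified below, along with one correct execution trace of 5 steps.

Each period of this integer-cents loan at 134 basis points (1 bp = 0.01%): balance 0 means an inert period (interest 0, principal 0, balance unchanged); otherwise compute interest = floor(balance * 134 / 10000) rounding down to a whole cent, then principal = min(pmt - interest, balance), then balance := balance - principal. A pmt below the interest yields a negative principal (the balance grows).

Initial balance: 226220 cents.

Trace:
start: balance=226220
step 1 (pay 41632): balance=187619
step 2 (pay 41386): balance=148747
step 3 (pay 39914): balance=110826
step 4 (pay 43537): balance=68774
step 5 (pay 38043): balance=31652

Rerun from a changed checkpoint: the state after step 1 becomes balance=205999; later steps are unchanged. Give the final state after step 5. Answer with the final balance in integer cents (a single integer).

state after step 1 := balance=205999
step 2 (pay 41386): balance=167373
step 3 (pay 39914): balance=129701
step 4 (pay 43537): balance=87901
step 5 (pay 38043): balance=51035

51035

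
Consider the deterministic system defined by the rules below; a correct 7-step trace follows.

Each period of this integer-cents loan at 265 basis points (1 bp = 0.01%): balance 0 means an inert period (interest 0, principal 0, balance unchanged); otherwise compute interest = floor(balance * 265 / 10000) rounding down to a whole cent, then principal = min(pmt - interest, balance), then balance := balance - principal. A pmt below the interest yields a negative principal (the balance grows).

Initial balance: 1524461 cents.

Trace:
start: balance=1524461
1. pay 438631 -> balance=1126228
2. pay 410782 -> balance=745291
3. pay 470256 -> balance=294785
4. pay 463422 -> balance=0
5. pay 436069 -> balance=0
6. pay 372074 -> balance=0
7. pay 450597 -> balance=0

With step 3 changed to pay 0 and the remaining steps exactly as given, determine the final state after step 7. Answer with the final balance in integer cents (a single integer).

(re-executing from step 3 with the substitution; state before step 3: balance=745291)
3. pay 0 -> balance=765041
4. pay 463422 -> balance=321892
5. pay 436069 -> balance=0
6. pay 372074 -> balance=0
7. pay 450597 -> balance=0

0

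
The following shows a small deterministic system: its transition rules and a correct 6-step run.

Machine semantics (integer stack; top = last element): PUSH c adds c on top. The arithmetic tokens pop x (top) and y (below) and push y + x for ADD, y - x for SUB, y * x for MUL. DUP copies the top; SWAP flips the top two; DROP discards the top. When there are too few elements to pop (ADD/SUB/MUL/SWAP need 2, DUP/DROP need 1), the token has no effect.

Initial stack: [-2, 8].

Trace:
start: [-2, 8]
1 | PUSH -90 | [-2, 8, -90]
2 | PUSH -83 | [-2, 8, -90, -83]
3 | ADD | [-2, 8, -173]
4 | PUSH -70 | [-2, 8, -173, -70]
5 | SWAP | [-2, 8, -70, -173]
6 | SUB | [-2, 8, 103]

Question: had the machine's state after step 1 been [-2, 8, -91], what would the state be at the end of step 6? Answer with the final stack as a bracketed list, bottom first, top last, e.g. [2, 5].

state after step 1 := [-2, 8, -91]
2 | PUSH -83 | [-2, 8, -91, -83]
3 | ADD | [-2, 8, -174]
4 | PUSH -70 | [-2, 8, -174, -70]
5 | SWAP | [-2, 8, -70, -174]
6 | SUB | [-2, 8, 104]

[-2, 8, 104]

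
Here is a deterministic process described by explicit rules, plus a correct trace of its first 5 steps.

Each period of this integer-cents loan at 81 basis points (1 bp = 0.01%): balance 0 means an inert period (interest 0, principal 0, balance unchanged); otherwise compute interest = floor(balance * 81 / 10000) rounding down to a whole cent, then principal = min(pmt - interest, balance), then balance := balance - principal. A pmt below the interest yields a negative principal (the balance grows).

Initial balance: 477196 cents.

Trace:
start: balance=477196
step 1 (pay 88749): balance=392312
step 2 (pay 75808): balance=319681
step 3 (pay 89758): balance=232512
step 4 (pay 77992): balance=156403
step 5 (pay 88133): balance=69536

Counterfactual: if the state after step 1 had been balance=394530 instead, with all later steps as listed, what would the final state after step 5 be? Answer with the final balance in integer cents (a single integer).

71827

state after step 1 := balance=394530
step 2 (pay 75808): balance=321917
step 3 (pay 89758): balance=234766
step 4 (pay 77992): balance=158675
step 5 (pay 88133): balance=71827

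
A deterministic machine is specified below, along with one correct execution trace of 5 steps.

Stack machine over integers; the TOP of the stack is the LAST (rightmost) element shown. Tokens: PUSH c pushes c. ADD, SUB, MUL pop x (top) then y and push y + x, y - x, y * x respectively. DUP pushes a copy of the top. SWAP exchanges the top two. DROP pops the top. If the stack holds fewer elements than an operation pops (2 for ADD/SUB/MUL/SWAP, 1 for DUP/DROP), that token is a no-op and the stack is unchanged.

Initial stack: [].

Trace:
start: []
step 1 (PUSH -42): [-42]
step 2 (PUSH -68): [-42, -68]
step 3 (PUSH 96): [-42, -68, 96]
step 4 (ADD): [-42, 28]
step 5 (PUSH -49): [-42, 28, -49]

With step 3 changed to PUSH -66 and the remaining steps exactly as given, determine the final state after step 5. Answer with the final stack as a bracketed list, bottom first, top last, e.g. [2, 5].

(re-executing from step 3 with the substitution; state before step 3: [-42, -68])
step 3 (PUSH -66): [-42, -68, -66]
step 4 (ADD): [-42, -134]
step 5 (PUSH -49): [-42, -134, -49]

[-42, -134, -49]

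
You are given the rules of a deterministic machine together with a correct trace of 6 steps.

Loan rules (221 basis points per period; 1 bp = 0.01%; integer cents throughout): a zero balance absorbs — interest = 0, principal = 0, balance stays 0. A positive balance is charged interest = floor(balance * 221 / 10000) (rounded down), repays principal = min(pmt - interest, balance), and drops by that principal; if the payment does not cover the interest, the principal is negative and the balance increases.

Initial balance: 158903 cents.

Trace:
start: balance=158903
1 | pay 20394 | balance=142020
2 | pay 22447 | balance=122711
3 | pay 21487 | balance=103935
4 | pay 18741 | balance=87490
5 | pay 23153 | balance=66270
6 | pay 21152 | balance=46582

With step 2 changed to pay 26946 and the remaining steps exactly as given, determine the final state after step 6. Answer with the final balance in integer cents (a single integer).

41673

(re-executing from step 2 with the substitution; state before step 2: balance=142020)
2 | pay 26946 | balance=118212
3 | pay 21487 | balance=99337
4 | pay 18741 | balance=82791
5 | pay 23153 | balance=61467
6 | pay 21152 | balance=41673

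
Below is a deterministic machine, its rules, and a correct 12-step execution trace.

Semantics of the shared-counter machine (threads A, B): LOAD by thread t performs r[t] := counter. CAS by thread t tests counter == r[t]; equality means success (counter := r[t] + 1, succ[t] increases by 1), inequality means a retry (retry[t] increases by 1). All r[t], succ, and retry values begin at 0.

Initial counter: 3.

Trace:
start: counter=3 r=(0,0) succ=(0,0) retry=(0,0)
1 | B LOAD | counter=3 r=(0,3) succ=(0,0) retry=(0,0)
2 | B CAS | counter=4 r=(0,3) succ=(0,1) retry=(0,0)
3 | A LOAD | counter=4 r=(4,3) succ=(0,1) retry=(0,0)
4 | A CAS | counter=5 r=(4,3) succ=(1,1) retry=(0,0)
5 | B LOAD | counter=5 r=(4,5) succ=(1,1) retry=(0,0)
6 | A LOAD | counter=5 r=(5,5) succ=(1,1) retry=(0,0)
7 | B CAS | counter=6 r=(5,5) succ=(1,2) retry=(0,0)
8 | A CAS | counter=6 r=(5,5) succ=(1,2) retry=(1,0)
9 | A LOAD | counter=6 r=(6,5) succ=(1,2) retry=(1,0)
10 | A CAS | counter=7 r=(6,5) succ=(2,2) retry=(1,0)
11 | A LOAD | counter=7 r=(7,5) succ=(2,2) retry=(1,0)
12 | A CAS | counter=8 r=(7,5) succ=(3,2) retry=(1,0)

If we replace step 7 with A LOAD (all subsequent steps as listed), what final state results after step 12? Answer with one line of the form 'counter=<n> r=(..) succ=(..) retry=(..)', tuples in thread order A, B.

(re-executing from step 7 with the substitution; state before step 7: counter=5 r=(5,5) succ=(1,1) retry=(0,0))
7 | A LOAD | counter=5 r=(5,5) succ=(1,1) retry=(0,0)
8 | A CAS | counter=6 r=(5,5) succ=(2,1) retry=(0,0)
9 | A LOAD | counter=6 r=(6,5) succ=(2,1) retry=(0,0)
10 | A CAS | counter=7 r=(6,5) succ=(3,1) retry=(0,0)
11 | A LOAD | counter=7 r=(7,5) succ=(3,1) retry=(0,0)
12 | A CAS | counter=8 r=(7,5) succ=(4,1) retry=(0,0)

counter=8 r=(7,5) succ=(4,1) retry=(0,0)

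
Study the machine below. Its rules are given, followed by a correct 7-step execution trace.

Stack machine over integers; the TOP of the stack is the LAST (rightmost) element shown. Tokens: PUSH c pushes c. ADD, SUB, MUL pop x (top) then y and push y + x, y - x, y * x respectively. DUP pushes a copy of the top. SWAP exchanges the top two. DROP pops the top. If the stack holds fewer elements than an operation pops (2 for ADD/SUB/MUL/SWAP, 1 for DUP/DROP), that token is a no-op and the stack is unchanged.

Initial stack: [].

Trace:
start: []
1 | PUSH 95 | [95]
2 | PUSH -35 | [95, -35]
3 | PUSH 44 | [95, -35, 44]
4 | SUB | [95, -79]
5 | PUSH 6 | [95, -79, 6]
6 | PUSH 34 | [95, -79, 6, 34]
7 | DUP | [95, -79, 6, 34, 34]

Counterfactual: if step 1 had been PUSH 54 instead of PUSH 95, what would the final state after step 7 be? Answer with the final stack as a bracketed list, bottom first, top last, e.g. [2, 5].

[54, -79, 6, 34, 34]

(re-executing from step 1 with the substitution; state before step 1: [])
1 | PUSH 54 | [54]
2 | PUSH -35 | [54, -35]
3 | PUSH 44 | [54, -35, 44]
4 | SUB | [54, -79]
5 | PUSH 6 | [54, -79, 6]
6 | PUSH 34 | [54, -79, 6, 34]
7 | DUP | [54, -79, 6, 34, 34]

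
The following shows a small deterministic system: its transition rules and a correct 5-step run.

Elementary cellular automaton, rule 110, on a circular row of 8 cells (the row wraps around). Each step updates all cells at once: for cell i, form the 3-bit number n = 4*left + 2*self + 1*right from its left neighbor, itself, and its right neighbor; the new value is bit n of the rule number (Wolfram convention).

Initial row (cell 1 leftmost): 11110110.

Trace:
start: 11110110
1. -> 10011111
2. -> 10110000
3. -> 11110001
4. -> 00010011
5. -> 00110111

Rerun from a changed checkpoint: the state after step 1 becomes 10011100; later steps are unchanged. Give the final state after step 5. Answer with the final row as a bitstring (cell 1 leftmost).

state after step 1 := 10011100
2. -> 10110101
3. -> 11111111
4. -> 00000000
5. -> 00000000

00000000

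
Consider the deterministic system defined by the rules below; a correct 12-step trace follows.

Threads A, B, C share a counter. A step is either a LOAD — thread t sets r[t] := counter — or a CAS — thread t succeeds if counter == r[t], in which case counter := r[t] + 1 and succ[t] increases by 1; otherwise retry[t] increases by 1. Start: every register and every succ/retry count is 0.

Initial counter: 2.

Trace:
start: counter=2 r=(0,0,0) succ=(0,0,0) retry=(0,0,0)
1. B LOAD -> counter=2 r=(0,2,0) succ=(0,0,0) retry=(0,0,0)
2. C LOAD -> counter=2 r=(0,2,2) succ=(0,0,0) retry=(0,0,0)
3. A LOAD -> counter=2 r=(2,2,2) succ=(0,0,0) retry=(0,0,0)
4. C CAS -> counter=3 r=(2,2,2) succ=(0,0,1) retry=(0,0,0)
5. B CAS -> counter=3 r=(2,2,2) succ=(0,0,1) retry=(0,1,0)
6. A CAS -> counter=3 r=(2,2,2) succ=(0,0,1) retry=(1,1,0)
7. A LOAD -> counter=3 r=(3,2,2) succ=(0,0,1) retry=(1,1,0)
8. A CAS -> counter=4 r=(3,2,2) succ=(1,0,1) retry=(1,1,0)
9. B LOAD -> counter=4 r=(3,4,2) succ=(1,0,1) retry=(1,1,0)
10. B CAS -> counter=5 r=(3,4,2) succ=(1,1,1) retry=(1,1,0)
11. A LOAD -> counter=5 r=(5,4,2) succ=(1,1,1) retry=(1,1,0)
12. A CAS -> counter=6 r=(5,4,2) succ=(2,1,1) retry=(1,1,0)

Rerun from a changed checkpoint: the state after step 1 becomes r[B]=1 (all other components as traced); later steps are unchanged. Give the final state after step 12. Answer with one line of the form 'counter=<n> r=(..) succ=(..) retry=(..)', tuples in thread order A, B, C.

state after step 1 := counter=2 r=(0,1,0) succ=(0,0,0) retry=(0,0,0)
2. C LOAD -> counter=2 r=(0,1,2) succ=(0,0,0) retry=(0,0,0)
3. A LOAD -> counter=2 r=(2,1,2) succ=(0,0,0) retry=(0,0,0)
4. C CAS -> counter=3 r=(2,1,2) succ=(0,0,1) retry=(0,0,0)
5. B CAS -> counter=3 r=(2,1,2) succ=(0,0,1) retry=(0,1,0)
6. A CAS -> counter=3 r=(2,1,2) succ=(0,0,1) retry=(1,1,0)
7. A LOAD -> counter=3 r=(3,1,2) succ=(0,0,1) retry=(1,1,0)
8. A CAS -> counter=4 r=(3,1,2) succ=(1,0,1) retry=(1,1,0)
9. B LOAD -> counter=4 r=(3,4,2) succ=(1,0,1) retry=(1,1,0)
10. B CAS -> counter=5 r=(3,4,2) succ=(1,1,1) retry=(1,1,0)
11. A LOAD -> counter=5 r=(5,4,2) succ=(1,1,1) retry=(1,1,0)
12. A CAS -> counter=6 r=(5,4,2) succ=(2,1,1) retry=(1,1,0)

counter=6 r=(5,4,2) succ=(2,1,1) retry=(1,1,0)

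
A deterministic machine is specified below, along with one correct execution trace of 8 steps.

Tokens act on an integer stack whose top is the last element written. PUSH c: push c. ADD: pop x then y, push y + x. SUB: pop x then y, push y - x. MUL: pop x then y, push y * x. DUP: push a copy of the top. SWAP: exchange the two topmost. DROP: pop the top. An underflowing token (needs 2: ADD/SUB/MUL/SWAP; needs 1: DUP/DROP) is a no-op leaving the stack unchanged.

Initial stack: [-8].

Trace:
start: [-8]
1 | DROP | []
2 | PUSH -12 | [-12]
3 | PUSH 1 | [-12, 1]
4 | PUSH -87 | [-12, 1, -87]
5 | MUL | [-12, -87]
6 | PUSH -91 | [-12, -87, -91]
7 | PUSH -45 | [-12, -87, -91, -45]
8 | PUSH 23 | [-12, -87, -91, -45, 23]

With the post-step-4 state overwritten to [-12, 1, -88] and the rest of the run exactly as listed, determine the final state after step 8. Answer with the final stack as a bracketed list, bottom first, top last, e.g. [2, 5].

[-12, -88, -91, -45, 23]

state after step 4 := [-12, 1, -88]
5 | MUL | [-12, -88]
6 | PUSH -91 | [-12, -88, -91]
7 | PUSH -45 | [-12, -88, -91, -45]
8 | PUSH 23 | [-12, -88, -91, -45, 23]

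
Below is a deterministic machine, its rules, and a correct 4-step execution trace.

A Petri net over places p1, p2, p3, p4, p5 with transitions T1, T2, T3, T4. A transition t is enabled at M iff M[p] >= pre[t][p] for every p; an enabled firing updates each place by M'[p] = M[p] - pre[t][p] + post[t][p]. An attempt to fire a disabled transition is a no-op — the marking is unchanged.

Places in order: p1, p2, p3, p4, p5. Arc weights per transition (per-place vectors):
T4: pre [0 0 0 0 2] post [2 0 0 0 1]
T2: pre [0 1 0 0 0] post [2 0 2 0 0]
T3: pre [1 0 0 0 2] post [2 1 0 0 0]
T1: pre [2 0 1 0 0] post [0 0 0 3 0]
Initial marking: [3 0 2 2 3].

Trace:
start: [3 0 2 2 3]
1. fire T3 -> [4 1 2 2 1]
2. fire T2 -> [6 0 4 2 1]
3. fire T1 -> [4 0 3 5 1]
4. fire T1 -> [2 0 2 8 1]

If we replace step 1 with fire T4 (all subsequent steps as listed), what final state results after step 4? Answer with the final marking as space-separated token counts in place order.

1 0 0 8 2

(re-executing from step 1 with the substitution; state before step 1: [3 0 2 2 3])
1. fire T4 -> [5 0 2 2 2]
2. fire T2 -> [5 0 2 2 2]
3. fire T1 -> [3 0 1 5 2]
4. fire T1 -> [1 0 0 8 2]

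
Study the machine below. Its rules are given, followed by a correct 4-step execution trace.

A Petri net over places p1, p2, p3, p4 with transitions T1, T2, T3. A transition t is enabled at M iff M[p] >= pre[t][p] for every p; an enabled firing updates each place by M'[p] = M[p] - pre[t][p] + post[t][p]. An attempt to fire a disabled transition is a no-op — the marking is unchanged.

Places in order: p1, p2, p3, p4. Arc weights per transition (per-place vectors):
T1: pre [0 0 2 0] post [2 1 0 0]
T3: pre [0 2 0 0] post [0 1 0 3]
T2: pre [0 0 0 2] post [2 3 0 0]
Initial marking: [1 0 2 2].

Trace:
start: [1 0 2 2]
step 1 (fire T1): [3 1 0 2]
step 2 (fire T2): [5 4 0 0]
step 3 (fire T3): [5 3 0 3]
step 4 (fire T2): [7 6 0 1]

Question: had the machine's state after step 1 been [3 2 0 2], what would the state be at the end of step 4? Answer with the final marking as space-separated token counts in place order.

state after step 1 := [3 2 0 2]
step 2 (fire T2): [5 5 0 0]
step 3 (fire T3): [5 4 0 3]
step 4 (fire T2): [7 7 0 1]

7 7 0 1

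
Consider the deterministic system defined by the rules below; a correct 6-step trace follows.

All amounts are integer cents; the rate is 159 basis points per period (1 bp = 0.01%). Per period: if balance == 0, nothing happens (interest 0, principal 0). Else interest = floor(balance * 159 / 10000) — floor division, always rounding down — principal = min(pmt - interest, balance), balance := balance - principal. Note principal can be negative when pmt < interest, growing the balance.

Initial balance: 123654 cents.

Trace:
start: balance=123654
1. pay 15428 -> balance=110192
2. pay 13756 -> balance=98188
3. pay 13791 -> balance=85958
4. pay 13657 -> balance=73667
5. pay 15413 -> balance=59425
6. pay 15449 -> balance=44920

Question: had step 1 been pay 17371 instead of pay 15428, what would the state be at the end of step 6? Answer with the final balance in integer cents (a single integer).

42816

(re-executing from step 1 with the substitution; state before step 1: balance=123654)
1. pay 17371 -> balance=108249
2. pay 13756 -> balance=96214
3. pay 13791 -> balance=83952
4. pay 13657 -> balance=71629
5. pay 15413 -> balance=57354
6. pay 15449 -> balance=42816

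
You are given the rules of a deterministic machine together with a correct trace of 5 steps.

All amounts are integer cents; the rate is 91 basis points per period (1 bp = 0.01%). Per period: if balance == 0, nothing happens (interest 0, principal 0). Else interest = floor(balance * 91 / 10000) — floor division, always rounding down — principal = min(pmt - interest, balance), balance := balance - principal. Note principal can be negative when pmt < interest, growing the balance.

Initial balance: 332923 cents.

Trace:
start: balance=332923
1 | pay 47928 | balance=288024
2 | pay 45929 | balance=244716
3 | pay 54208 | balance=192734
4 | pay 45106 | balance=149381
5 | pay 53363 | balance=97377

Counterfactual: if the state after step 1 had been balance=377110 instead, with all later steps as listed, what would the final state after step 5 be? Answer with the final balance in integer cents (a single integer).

189750

state after step 1 := balance=377110
2 | pay 45929 | balance=334612
3 | pay 54208 | balance=283448
4 | pay 45106 | balance=240921
5 | pay 53363 | balance=189750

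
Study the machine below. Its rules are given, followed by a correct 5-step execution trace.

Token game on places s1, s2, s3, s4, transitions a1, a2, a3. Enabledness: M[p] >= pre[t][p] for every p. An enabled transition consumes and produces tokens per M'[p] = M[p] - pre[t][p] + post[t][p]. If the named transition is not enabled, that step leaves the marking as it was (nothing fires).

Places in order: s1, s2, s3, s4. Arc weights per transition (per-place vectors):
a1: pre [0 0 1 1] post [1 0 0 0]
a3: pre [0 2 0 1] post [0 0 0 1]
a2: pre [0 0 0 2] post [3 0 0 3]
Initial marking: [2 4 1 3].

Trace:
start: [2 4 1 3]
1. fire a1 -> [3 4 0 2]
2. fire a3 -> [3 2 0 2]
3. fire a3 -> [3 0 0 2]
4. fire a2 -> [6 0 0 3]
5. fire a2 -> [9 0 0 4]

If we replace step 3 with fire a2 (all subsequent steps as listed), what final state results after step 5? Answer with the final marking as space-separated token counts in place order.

12 2 0 5

(re-executing from step 3 with the substitution; state before step 3: [3 2 0 2])
3. fire a2 -> [6 2 0 3]
4. fire a2 -> [9 2 0 4]
5. fire a2 -> [12 2 0 5]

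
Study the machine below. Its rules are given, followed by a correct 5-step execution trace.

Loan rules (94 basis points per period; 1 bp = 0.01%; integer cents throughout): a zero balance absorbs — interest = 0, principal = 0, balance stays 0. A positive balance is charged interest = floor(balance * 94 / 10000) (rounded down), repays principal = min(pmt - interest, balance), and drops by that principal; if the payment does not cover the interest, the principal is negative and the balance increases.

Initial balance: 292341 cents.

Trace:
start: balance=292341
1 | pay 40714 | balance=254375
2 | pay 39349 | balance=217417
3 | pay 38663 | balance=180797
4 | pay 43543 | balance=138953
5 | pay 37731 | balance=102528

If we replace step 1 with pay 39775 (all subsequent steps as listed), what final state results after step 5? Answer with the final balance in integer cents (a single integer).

(re-executing from step 1 with the substitution; state before step 1: balance=292341)
1 | pay 39775 | balance=255314
2 | pay 39349 | balance=218364
3 | pay 38663 | balance=181753
4 | pay 43543 | balance=139918
5 | pay 37731 | balance=103502

103502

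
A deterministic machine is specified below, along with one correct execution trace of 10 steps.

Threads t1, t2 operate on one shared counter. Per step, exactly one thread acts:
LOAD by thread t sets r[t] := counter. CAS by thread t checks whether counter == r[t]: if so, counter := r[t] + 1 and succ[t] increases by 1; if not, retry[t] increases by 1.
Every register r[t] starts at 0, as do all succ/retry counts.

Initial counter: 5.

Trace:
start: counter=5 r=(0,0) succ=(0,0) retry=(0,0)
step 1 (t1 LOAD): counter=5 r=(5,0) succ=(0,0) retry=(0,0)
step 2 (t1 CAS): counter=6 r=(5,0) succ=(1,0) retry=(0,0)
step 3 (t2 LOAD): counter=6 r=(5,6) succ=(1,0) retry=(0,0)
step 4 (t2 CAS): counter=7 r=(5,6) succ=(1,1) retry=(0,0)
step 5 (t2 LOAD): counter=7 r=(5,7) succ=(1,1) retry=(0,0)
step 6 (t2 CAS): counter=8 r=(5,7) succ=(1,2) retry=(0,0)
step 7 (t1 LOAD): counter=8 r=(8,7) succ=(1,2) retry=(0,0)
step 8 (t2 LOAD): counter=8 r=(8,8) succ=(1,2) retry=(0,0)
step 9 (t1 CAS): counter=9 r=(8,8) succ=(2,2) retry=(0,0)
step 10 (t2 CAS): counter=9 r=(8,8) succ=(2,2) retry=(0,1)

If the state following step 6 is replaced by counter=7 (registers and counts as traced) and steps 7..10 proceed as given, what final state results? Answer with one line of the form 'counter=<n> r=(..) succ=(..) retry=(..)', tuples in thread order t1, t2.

state after step 6 := counter=7 r=(5,7) succ=(1,2) retry=(0,0)
step 7 (t1 LOAD): counter=7 r=(7,7) succ=(1,2) retry=(0,0)
step 8 (t2 LOAD): counter=7 r=(7,7) succ=(1,2) retry=(0,0)
step 9 (t1 CAS): counter=8 r=(7,7) succ=(2,2) retry=(0,0)
step 10 (t2 CAS): counter=8 r=(7,7) succ=(2,2) retry=(0,1)

counter=8 r=(7,7) succ=(2,2) retry=(0,1)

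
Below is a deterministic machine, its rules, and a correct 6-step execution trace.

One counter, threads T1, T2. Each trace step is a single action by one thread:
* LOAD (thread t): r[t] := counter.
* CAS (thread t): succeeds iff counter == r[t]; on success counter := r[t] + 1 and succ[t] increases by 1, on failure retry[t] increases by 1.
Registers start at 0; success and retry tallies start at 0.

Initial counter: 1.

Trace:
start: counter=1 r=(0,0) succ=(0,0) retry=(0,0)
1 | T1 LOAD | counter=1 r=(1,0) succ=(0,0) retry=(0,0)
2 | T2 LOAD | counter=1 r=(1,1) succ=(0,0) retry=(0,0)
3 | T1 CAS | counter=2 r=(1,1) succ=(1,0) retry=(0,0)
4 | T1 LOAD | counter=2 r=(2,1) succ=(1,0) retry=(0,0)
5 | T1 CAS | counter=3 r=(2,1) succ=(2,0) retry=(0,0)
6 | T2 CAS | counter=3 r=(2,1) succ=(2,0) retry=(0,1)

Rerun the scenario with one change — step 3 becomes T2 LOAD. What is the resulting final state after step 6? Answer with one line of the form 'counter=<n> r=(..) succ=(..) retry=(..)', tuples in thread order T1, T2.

counter=2 r=(1,1) succ=(1,0) retry=(0,1)

(re-executing from step 3 with the substitution; state before step 3: counter=1 r=(1,1) succ=(0,0) retry=(0,0))
3 | T2 LOAD | counter=1 r=(1,1) succ=(0,0) retry=(0,0)
4 | T1 LOAD | counter=1 r=(1,1) succ=(0,0) retry=(0,0)
5 | T1 CAS | counter=2 r=(1,1) succ=(1,0) retry=(0,0)
6 | T2 CAS | counter=2 r=(1,1) succ=(1,0) retry=(0,1)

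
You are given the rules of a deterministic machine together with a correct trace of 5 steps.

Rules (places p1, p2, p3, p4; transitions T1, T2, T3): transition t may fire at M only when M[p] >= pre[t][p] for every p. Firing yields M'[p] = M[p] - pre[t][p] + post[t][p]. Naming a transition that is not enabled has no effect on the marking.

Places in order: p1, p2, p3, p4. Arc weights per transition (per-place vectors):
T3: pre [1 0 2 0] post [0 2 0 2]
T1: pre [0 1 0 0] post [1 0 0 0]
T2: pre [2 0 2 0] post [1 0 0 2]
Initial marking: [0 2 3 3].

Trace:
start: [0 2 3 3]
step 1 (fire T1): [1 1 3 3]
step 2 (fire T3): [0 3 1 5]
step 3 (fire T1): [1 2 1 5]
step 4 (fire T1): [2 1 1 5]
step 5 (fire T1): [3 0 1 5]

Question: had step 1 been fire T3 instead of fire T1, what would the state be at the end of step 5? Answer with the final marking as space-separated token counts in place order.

(re-executing from step 1 with the substitution; state before step 1: [0 2 3 3])
step 1 (fire T3): [0 2 3 3]
step 2 (fire T3): [0 2 3 3]
step 3 (fire T1): [1 1 3 3]
step 4 (fire T1): [2 0 3 3]
step 5 (fire T1): [2 0 3 3]

2 0 3 3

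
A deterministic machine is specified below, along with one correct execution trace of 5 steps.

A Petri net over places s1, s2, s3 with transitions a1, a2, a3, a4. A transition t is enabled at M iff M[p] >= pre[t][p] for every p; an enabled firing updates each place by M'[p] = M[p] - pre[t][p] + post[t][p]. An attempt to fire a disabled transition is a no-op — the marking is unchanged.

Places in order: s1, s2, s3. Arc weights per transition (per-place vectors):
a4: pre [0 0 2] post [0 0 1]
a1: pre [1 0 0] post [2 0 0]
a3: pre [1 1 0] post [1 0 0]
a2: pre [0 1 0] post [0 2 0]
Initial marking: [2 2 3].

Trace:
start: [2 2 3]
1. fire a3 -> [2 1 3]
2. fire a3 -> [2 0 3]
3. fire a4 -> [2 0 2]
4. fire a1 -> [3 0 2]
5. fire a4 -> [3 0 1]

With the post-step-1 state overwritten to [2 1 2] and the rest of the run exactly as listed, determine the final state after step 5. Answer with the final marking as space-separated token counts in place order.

state after step 1 := [2 1 2]
2. fire a3 -> [2 0 2]
3. fire a4 -> [2 0 1]
4. fire a1 -> [3 0 1]
5. fire a4 -> [3 0 1]

3 0 1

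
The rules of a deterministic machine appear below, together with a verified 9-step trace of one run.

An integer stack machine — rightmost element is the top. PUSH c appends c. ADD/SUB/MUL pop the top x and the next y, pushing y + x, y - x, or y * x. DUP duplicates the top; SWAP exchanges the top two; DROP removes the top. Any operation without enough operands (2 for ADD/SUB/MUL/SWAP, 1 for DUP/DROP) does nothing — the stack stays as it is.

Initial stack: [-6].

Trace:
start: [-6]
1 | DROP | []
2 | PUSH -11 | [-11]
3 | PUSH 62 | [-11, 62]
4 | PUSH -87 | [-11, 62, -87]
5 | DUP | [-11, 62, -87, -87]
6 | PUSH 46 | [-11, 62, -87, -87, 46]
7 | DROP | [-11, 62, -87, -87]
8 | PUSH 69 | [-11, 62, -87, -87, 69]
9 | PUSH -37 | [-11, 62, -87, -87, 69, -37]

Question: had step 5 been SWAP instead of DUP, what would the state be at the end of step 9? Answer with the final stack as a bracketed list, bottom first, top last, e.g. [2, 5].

(re-executing from step 5 with the substitution; state before step 5: [-11, 62, -87])
5 | SWAP | [-11, -87, 62]
6 | PUSH 46 | [-11, -87, 62, 46]
7 | DROP | [-11, -87, 62]
8 | PUSH 69 | [-11, -87, 62, 69]
9 | PUSH -37 | [-11, -87, 62, 69, -37]

[-11, -87, 62, 69, -37]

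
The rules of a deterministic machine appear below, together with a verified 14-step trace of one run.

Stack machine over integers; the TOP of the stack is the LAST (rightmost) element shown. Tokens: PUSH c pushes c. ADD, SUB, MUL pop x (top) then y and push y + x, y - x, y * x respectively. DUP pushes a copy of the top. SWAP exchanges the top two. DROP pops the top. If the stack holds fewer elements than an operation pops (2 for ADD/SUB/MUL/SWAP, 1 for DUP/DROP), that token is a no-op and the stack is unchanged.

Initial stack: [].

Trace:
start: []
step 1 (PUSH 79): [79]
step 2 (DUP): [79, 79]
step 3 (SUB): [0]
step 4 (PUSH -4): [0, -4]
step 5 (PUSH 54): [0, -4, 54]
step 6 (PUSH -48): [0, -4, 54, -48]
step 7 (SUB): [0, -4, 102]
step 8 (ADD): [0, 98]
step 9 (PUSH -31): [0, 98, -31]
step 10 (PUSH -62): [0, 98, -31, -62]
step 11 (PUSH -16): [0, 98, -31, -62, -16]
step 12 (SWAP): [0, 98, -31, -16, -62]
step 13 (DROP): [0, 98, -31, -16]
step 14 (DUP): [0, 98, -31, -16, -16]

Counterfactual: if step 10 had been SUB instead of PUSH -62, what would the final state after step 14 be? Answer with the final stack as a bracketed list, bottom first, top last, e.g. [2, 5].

[0, -16, -16]

(re-executing from step 10 with the substitution; state before step 10: [0, 98, -31])
step 10 (SUB): [0, 129]
step 11 (PUSH -16): [0, 129, -16]
step 12 (SWAP): [0, -16, 129]
step 13 (DROP): [0, -16]
step 14 (DUP): [0, -16, -16]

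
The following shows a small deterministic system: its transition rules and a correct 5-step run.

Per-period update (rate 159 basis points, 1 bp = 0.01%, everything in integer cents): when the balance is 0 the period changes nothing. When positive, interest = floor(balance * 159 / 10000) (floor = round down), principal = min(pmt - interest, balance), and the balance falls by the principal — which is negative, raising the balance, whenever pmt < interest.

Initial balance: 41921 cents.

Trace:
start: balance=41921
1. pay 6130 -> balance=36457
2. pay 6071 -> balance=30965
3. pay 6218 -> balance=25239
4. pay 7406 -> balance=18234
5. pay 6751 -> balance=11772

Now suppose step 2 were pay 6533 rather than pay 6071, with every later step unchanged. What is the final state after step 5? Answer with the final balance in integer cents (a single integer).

11287

(re-executing from step 2 with the substitution; state before step 2: balance=36457)
2. pay 6533 -> balance=30503
3. pay 6218 -> balance=24769
4. pay 7406 -> balance=17756
5. pay 6751 -> balance=11287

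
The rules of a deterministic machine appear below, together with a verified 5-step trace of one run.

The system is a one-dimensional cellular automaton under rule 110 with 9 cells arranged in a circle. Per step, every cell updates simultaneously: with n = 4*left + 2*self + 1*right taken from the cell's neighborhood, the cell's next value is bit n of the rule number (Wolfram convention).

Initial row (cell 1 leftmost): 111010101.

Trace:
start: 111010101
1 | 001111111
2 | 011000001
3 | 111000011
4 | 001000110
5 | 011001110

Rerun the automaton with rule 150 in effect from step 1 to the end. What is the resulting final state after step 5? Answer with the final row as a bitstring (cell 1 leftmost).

(re-executing steps 1..5 under rule 150; state before step 1: 111010101)
1 | 110010100
2 | 001110111
3 | 110100010
4 | 000110110
5 | 001000001

001000001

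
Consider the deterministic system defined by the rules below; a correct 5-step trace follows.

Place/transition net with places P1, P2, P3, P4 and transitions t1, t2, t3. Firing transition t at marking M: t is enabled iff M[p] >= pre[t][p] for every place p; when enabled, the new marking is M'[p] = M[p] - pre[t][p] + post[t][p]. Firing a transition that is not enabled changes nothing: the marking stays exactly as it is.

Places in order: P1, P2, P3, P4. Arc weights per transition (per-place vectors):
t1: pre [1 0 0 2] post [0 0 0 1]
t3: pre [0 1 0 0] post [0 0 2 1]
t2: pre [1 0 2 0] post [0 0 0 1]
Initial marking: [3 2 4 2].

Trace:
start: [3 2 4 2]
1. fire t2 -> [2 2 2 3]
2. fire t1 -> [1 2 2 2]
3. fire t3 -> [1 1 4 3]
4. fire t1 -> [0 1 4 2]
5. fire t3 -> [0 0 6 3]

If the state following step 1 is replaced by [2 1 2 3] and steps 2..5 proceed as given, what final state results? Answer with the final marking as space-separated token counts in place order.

0 0 4 2

state after step 1 := [2 1 2 3]
2. fire t1 -> [1 1 2 2]
3. fire t3 -> [1 0 4 3]
4. fire t1 -> [0 0 4 2]
5. fire t3 -> [0 0 4 2]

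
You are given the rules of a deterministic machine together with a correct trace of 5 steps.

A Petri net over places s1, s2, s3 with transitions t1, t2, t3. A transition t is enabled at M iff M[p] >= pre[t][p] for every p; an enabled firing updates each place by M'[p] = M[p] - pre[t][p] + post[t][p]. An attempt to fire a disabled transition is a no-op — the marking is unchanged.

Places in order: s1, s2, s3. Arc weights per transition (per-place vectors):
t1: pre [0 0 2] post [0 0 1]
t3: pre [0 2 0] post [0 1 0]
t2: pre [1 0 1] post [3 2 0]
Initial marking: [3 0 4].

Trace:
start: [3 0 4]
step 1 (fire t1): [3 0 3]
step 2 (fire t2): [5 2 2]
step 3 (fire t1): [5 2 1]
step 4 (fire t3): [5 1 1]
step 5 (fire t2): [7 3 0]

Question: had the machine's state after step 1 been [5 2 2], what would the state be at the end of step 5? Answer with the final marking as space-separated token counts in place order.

state after step 1 := [5 2 2]
step 2 (fire t2): [7 4 1]
step 3 (fire t1): [7 4 1]
step 4 (fire t3): [7 3 1]
step 5 (fire t2): [9 5 0]

9 5 0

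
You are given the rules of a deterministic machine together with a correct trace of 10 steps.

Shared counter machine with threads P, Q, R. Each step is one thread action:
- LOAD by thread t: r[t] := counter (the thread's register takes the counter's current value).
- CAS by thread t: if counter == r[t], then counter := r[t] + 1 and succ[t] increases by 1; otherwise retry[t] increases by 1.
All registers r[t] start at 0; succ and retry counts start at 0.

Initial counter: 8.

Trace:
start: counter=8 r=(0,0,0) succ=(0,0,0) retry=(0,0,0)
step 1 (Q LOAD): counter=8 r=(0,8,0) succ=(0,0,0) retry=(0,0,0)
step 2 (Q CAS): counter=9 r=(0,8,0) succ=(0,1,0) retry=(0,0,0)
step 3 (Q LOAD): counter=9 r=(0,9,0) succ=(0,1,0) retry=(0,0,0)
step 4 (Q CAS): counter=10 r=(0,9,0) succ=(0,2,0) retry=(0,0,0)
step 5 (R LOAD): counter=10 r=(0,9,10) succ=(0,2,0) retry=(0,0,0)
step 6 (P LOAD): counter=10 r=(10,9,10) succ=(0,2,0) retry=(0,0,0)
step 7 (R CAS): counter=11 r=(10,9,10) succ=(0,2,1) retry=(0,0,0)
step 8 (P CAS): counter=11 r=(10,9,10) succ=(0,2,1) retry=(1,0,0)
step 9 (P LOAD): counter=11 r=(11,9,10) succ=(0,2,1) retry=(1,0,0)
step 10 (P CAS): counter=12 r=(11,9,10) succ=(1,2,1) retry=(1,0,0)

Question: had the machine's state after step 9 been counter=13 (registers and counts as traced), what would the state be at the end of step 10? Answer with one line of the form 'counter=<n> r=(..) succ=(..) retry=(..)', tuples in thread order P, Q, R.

state after step 9 := counter=13 r=(11,9,10) succ=(0,2,1) retry=(1,0,0)
step 10 (P CAS): counter=13 r=(11,9,10) succ=(0,2,1) retry=(2,0,0)

counter=13 r=(11,9,10) succ=(0,2,1) retry=(2,0,0)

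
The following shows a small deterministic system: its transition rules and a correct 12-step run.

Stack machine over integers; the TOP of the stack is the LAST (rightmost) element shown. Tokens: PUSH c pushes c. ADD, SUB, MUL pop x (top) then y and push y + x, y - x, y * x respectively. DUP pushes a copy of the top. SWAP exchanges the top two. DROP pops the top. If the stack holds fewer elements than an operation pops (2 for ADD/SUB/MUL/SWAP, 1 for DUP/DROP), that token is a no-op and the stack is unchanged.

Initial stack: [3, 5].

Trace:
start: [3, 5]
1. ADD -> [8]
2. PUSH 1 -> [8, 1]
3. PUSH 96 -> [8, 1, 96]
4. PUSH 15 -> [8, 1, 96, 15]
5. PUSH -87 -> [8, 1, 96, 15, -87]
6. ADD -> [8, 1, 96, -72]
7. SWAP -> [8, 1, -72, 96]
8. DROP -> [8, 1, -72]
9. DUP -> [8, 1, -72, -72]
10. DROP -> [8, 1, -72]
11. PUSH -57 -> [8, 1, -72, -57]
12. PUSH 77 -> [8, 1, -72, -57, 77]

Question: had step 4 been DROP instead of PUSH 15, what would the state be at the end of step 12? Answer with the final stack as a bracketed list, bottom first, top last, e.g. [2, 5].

[-86, -57, 77]

(re-executing from step 4 with the substitution; state before step 4: [8, 1, 96])
4. DROP -> [8, 1]
5. PUSH -87 -> [8, 1, -87]
6. ADD -> [8, -86]
7. SWAP -> [-86, 8]
8. DROP -> [-86]
9. DUP -> [-86, -86]
10. DROP -> [-86]
11. PUSH -57 -> [-86, -57]
12. PUSH 77 -> [-86, -57, 77]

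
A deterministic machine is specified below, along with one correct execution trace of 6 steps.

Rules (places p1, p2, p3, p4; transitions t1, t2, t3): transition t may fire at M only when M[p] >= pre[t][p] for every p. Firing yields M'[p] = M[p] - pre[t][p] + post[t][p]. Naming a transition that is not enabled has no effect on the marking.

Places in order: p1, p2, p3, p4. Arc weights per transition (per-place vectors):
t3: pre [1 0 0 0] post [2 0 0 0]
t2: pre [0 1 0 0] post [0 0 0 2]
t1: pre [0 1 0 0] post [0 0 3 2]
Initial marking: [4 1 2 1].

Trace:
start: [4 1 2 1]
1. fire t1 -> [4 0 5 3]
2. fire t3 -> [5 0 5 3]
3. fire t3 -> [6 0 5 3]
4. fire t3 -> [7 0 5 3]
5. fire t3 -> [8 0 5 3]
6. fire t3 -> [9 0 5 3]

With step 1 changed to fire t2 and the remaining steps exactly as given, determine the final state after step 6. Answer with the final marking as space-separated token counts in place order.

9 0 2 3

(re-executing from step 1 with the substitution; state before step 1: [4 1 2 1])
1. fire t2 -> [4 0 2 3]
2. fire t3 -> [5 0 2 3]
3. fire t3 -> [6 0 2 3]
4. fire t3 -> [7 0 2 3]
5. fire t3 -> [8 0 2 3]
6. fire t3 -> [9 0 2 3]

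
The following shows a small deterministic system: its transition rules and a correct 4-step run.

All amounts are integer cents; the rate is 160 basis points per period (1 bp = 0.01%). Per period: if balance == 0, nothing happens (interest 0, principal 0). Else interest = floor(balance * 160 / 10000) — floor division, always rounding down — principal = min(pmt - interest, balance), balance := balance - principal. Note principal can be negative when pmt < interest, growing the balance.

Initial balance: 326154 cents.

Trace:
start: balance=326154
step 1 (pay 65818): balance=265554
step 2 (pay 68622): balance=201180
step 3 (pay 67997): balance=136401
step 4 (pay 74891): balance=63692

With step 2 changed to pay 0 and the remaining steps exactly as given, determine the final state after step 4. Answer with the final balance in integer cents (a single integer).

(re-executing from step 2 with the substitution; state before step 2: balance=265554)
step 2 (pay 0): balance=269802
step 3 (pay 67997): balance=206121
step 4 (pay 74891): balance=134527

134527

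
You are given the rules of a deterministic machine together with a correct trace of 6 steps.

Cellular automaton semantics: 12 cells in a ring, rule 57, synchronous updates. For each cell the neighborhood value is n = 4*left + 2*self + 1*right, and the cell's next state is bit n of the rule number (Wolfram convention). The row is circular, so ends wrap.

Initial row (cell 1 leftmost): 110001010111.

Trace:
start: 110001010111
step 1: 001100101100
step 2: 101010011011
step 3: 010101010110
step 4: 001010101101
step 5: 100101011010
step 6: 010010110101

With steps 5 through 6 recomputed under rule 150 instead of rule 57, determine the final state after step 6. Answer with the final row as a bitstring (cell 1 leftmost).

(re-executing steps 5..6 under rule 150; state before step 5: 001010101101)
step 5: 111010100001
step 6: 110010110010

110010110010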